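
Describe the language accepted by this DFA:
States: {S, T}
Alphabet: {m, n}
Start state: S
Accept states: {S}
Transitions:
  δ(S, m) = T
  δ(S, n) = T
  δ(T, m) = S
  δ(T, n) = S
Testing a few strings:
  'm' → reject
  'nmm' → reject
  'mnn' → reject
  'mn' → accept
State roles: S=even length so far; T=odd length so far
All strings over {m,n} of even length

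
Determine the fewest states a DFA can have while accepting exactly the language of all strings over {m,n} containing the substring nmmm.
By Myhill–Nerode, count the distinguishable equivalence classes: 5 classes — one per longest suffix of the input that is a prefix of 'nmmm' (lengths 0 through 3), plus an absorbing 'already seen nmmm' class.
5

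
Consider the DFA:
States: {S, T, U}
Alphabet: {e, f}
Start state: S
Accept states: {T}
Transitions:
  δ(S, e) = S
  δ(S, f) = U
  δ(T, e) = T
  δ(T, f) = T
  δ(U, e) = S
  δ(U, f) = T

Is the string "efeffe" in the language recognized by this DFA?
Processing string "efeffe":
  S --e--> S
  S --f--> U
  U --e--> S
  S --f--> U
  U --f--> T
  T --e--> T
Final state: T
Accept states: {T}
Yes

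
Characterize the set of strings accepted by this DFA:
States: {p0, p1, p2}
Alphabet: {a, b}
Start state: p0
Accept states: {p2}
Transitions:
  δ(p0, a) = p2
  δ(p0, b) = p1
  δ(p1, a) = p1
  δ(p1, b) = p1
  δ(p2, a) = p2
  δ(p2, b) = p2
Testing a few strings:
  'aab' → accept
  'baa' → reject
  'bbb' → reject
  'bb' → reject
State roles: p0=no input read; p1=started with b (dead); p2=started with a
All strings over {a,b} starting with a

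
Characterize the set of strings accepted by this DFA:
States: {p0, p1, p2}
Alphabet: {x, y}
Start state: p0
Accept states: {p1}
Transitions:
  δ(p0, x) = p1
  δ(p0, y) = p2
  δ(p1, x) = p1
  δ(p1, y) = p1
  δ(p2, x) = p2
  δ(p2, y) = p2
Testing a few strings:
  'xyx' → accept
  'xx' → accept
  'yyx' → reject
  'yyy' → reject
State roles: p0=no input read; p1=started with x; p2=started with y (dead)
All strings over {x,y} starting with x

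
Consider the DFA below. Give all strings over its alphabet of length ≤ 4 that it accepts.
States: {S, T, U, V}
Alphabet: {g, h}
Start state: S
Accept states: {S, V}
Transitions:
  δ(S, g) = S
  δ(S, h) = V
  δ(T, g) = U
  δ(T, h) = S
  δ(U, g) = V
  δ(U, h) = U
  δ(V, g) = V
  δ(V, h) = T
ε, g, h, gg, gh, hg, ggg, ggh, ghg, hgg, hhh, gggg, gggh, gghg, ghgg, ghhh, hggg, hghh, hhgg, hhhg, hhhh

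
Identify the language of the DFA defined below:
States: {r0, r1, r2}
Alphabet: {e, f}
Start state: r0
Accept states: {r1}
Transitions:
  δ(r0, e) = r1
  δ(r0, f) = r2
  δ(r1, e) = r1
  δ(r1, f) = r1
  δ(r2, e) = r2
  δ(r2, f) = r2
Testing a few strings:
  'ffe' → reject
  'eef' → accept
  'f' → reject
  'fef' → reject
State roles: r0=no input read; r1=started with e; r2=started with f (dead)
All strings over {e,f} starting with e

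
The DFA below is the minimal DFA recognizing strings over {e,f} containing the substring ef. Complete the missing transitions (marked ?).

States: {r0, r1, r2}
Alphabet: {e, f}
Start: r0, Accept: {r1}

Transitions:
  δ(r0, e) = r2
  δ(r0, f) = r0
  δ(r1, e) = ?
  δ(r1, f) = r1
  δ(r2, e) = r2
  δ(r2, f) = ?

From the language and accept set, identify what each state tracks — r0: no e seen yet; r1: substring ef seen; r2: seen a e, waiting for f.
Each missing δ(q, a) is the state matching the new tracked value after reading a.
δ(r1, e) = r1; δ(r2, f) = r1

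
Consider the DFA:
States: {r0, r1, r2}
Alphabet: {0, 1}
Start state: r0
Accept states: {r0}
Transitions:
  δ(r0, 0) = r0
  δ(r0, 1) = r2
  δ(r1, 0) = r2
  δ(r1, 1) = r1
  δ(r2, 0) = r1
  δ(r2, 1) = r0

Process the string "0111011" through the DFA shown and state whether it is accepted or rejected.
Processing string "0111011":
  r0 --0--> r0
  r0 --1--> r2
  r2 --1--> r0
  r0 --1--> r2
  r2 --0--> r1
  r1 --1--> r1
  r1 --1--> r1
Final state: r1
Accept states: {r0}
No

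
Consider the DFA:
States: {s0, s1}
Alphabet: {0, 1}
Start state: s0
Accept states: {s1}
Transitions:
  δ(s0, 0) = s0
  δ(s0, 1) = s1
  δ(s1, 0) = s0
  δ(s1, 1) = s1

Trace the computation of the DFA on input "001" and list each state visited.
read '0': s0 → s0
  read '0': s0 → s0
  read '1': s0 → s1
s0 -> s0 -> s0 -> s1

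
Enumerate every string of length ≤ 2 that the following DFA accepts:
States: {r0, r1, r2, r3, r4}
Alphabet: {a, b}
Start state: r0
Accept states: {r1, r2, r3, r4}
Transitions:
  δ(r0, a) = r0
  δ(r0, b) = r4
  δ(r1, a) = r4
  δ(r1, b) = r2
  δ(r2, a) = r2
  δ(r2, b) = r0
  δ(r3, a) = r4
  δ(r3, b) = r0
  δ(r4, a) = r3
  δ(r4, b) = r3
b, ab, ba, bb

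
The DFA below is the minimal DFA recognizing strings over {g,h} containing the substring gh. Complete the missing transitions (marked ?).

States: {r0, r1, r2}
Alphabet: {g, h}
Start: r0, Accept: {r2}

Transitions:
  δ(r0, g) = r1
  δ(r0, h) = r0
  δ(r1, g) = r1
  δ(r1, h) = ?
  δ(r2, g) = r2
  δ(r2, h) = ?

From the language and accept set, identify what each state tracks — r0: no g seen yet; r1: seen a g, waiting for h; r2: substring gh seen.
Each missing δ(q, a) is the state matching the new tracked value after reading a.
δ(r1, h) = r2; δ(r2, h) = r2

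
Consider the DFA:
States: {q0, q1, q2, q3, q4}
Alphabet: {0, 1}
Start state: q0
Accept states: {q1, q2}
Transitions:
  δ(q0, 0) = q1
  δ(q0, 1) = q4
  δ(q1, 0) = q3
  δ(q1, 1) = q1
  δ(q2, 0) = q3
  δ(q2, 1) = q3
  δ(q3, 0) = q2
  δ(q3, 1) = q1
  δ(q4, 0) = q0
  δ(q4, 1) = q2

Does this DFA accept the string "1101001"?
Processing string "1101001":
  q0 --1--> q4
  q4 --1--> q2
  q2 --0--> q3
  q3 --1--> q1
  q1 --0--> q3
  q3 --0--> q2
  q2 --1--> q3
Final state: q3
Accept states: {q1, q2}
No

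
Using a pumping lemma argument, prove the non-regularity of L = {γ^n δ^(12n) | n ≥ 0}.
Assume L is regular with pumping length p. Idea: pumping the γ-block breaks the 1:12 ratio.
Choose s = γ^p δ^(12p) (length 13p ≥ p). By the pumping lemma, s = xyz with |xy| ≤ p, |y| > 0, so y = γ^k with k ≥ 1. Then xy²z = γ^(p+k) δ^(12p). For this to be in L we would need 12p = 12(p+k), i.e. 12k = 0, contradicting k ≥ 1. So xy²z ∉ L.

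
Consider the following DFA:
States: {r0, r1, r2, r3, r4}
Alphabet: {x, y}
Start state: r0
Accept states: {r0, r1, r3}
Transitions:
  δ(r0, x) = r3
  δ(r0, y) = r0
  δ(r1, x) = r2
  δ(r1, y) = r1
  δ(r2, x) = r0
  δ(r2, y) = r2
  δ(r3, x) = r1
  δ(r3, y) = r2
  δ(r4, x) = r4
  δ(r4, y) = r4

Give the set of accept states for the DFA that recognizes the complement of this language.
Complement accept states = All states \ Original accept states
= {r0, r1, r2, r3, r4} \ {r0, r1, r3}
{r2, r4}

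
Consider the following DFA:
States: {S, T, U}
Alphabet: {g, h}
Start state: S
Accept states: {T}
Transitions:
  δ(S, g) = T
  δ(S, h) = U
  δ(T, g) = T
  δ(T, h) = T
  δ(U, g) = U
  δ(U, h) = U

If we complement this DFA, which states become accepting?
Complement accept states = All states \ Original accept states
= {S, T, U} \ {T}
{S, U}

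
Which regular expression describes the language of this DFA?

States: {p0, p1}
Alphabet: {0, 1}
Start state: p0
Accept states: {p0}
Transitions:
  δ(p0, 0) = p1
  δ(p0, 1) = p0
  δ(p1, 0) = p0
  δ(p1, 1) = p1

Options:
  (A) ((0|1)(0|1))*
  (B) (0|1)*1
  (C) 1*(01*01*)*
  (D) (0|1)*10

Check each option against the DFA on short strings; one disagreement eliminates an option:
  (A) ((0|1)(0|1))*: on '1' the DFA goes p0 → p0 and accepts (p0 ∈ Accept), but the regex does not match it → eliminate
  (B) (0|1)*1: on ε the DFA stays in p0 and accepts (p0 ∈ Accept), but the regex does not match it → eliminate
  (C) 1*(01*01*)*: agrees with the DFA on every string of length ≤ 6
  (D) (0|1)*10: on ε the DFA stays in p0 and accepts (p0 ∈ Accept), but the regex does not match it → eliminate
Only (C) is consistent with the DFA.
(C) 1*(01*01*)*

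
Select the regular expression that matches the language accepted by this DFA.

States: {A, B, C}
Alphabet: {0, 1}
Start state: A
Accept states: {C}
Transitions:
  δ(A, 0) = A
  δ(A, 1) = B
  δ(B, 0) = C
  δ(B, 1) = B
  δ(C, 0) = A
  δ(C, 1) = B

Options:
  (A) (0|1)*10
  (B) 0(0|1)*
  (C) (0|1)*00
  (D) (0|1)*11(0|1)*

Check each option against the DFA on short strings; one disagreement eliminates an option:
  (A) (0|1)*10: agrees with the DFA on every string of length ≤ 6
  (B) 0(0|1)*: on '0' the DFA goes A → A and rejects (A ∉ Accept), but the regex matches it → eliminate
  (C) (0|1)*00: on '00' the DFA goes A → A → A and rejects (A ∉ Accept), but the regex matches it → eliminate
  (D) (0|1)*11(0|1)*: on '10' the DFA goes A → B → C and accepts (C ∈ Accept), but the regex does not match it → eliminate
Only (A) is consistent with the DFA.
(A) (0|1)*10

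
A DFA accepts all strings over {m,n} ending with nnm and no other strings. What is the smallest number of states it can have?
By Myhill–Nerode, count the distinguishable equivalence classes: 4 classes — one per longest suffix of the input that is a prefix of 'nnm' (lengths 0 through 3); only the length-3 class is accepting.
4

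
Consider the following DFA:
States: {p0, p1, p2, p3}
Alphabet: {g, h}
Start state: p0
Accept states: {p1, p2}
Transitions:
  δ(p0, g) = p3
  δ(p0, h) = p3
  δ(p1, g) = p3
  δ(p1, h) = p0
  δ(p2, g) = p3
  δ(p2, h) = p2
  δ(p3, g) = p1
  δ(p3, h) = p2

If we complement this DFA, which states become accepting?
Complement accept states = All states \ Original accept states
= {p0, p1, p2, p3} \ {p1, p2}
{p0, p3}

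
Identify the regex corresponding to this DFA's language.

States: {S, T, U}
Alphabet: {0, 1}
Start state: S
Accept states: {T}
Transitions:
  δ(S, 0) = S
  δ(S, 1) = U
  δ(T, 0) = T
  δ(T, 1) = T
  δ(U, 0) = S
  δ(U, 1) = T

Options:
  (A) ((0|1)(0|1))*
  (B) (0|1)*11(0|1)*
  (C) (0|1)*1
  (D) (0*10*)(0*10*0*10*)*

Check each option against the DFA on short strings; one disagreement eliminates an option:
  (A) ((0|1)(0|1))*: on ε the DFA stays in S and rejects (S ∉ Accept), but the regex matches it → eliminate
  (B) (0|1)*11(0|1)*: agrees with the DFA on every string of length ≤ 6
  (C) (0|1)*1: on '1' the DFA goes S → U and rejects (U ∉ Accept), but the regex matches it → eliminate
  (D) (0*10*)(0*10*0*10*)*: on '1' the DFA goes S → U and rejects (U ∉ Accept), but the regex matches it → eliminate
Only (B) is consistent with the DFA.
(B) (0|1)*11(0|1)*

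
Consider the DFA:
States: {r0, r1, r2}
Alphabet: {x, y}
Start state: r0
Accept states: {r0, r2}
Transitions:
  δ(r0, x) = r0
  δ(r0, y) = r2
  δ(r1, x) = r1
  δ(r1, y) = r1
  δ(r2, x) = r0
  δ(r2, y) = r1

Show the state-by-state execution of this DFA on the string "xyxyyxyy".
read 'x': r0 → r0
  read 'y': r0 → r2
  read 'x': r2 → r0
  read 'y': r0 → r2
  read 'y': r2 → r1
  read 'x': r1 → r1
  read 'y': r1 → r1
  read 'y': r1 → r1
r0 -> r0 -> r2 -> r0 -> r2 -> r1 -> r1 -> r1 -> r1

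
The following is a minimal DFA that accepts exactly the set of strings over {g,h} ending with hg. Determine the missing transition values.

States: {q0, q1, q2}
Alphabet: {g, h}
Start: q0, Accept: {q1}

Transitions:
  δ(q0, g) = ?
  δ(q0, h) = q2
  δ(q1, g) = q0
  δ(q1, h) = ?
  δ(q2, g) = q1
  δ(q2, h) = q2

From the language and accept set, identify what each state tracks — q0: no suffix match; q1: suffix is hg; q2: one trailing h.
Each missing δ(q, a) is the state matching the new tracked value after reading a.
δ(q0, g) = q0; δ(q1, h) = q2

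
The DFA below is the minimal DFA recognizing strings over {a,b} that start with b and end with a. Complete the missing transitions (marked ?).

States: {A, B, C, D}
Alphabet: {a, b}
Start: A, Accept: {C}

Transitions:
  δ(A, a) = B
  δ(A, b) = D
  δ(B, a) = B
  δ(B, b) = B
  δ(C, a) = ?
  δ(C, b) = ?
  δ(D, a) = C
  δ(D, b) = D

From the language and accept set, identify what each state tracks — A: no input read; B: started with a (dead); C: started with b, last symbol a; D: started with b, last symbol b.
Each missing δ(q, a) is the state matching the new tracked value after reading a.
δ(C, a) = C; δ(C, b) = D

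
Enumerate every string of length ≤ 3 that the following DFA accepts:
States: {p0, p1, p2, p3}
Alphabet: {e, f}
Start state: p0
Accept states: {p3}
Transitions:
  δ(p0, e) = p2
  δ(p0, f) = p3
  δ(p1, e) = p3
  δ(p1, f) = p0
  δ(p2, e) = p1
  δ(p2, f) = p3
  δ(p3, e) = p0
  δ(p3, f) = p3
f, ef, ff, eee, eff, fef, fff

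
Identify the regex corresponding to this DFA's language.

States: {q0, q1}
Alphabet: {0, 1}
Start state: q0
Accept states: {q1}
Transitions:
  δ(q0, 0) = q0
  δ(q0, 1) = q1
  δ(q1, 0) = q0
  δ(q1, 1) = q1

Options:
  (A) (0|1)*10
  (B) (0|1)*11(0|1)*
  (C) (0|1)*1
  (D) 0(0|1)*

Check each option against the DFA on short strings; one disagreement eliminates an option:
  (A) (0|1)*10: on '1' the DFA goes q0 → q1 and accepts (q1 ∈ Accept), but the regex does not match it → eliminate
  (B) (0|1)*11(0|1)*: on '1' the DFA goes q0 → q1 and accepts (q1 ∈ Accept), but the regex does not match it → eliminate
  (C) (0|1)*1: agrees with the DFA on every string of length ≤ 6
  (D) 0(0|1)*: on '0' the DFA goes q0 → q0 and rejects (q0 ∉ Accept), but the regex matches it → eliminate
Only (C) is consistent with the DFA.
(C) (0|1)*1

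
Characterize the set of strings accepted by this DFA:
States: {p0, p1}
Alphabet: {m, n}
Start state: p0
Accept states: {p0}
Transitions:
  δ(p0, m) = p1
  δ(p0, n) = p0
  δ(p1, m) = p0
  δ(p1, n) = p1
Testing a few strings:
  'nmm' → accept
  'mm' → accept
  'mnn' → reject
  'm' → reject
State roles: p0=even number of m's so far; p1=odd number of m's so far
All strings over {m,n} with an even number of m's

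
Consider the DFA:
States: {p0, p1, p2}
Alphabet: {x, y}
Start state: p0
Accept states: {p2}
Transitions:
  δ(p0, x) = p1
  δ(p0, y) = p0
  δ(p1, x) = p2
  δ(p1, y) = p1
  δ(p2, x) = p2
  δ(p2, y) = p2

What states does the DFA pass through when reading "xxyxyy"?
read 'x': p0 → p1
  read 'x': p1 → p2
  read 'y': p2 → p2
  read 'x': p2 → p2
  read 'y': p2 → p2
  read 'y': p2 → p2
p0 -> p1 -> p2 -> p2 -> p2 -> p2 -> p2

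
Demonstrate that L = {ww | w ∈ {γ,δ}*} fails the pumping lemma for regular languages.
Assume L is regular with pumping length p. Idea: pumping the leading γ-block breaks the equality of the two halves.
Choose s = γ^p δ γ^p δ ∈ L (with w = γ^p δ). |s| = 2p+2 ≥ p. By the pumping lemma, s = xyz with |xy| ≤ p, |y| > 0, so y = γ^k with k ≥ 1, in the first γ-block. Then xy²z = γ^(p+k) δ γ^p δ, of length 2p+2+k. If k is odd this length is odd, so it cannot be of the form ww. If k is even, each half has length p+1+k/2 ≤ p+k, so the first half lies entirely inside the leading γ-block and contains no δ, while the second half ends in δ; the halves differ. Either way xy²z ∉ L.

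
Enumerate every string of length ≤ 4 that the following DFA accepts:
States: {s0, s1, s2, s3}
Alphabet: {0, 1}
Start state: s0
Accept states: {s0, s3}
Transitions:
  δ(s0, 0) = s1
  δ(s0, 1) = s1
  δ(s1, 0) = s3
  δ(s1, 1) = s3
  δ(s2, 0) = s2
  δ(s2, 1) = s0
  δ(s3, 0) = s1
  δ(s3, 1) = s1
ε, 00, 01, 10, 11, 0000, 0001, 0010, 0011, 0100, 0101, 0110, 0111, 1000, 1001, 1010, 1011, 1100, 1101, 1110, 1111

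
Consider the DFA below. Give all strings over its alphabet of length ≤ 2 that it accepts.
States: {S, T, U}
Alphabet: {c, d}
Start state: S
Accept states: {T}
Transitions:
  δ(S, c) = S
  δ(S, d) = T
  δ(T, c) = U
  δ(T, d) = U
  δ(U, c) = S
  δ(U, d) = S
d, cd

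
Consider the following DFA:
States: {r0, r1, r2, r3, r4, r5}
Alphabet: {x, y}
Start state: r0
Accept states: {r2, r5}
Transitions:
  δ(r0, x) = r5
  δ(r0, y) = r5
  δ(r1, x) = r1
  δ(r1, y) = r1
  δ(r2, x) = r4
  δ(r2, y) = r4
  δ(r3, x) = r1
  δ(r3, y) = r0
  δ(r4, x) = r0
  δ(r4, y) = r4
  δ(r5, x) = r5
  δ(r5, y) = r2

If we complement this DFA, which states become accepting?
Complement accept states = All states \ Original accept states
= {r0, r1, r2, r3, r4, r5} \ {r2, r5}
{r0, r1, r3, r4}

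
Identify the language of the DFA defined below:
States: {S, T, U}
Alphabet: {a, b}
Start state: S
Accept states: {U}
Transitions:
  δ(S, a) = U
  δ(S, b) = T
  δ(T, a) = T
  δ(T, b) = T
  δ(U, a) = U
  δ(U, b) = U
Testing a few strings:
  'aab' → accept
  'aa' → accept
  'bba' → reject
  'bbb' → reject
State roles: S=no input read; T=started with b (dead); U=started with a
All strings over {a,b} starting with a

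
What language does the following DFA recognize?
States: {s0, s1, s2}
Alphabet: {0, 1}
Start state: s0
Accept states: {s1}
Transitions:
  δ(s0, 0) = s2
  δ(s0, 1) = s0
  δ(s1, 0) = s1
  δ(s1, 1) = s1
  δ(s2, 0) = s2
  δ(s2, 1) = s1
Testing a few strings:
  '010' → accept
  '0' → reject
  '0011' → accept
  '0110' → accept
State roles: s0=no 0 seen yet; s1=substring 01 seen; s2=seen a 0, waiting for 1
All binary strings containing the substring 01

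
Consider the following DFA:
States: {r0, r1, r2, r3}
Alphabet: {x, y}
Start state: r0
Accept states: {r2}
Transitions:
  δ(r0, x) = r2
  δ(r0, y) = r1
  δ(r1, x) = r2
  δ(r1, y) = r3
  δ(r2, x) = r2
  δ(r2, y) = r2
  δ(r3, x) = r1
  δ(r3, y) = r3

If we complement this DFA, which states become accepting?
Complement accept states = All states \ Original accept states
= {r0, r1, r2, r3} \ {r2}
{r0, r1, r3}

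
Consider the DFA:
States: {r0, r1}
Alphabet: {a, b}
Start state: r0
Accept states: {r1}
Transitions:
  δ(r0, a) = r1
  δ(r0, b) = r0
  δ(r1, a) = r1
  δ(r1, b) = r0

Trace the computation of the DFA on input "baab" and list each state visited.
read 'b': r0 → r0
  read 'a': r0 → r1
  read 'a': r1 → r1
  read 'b': r1 → r0
r0 -> r0 -> r1 -> r1 -> r0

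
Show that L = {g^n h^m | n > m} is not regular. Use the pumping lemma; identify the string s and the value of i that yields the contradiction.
Assume L is regular with pumping length p. Idea: pumping down the g-block drops the g-count to at most the h-count.
Choose s = g^(p+1) h^p ∈ L (|s| = 2p+1 ≥ p). By the pumping lemma, s = xyz with |xy| ≤ p, |y| > 0, so y = g^k with k ≥ 1. Take i = 0: xz = g^(p+1−k) h^p. Since k ≥ 1, p+1−k ≤ p, so the number of g's is no longer strictly greater than the number of h's, hence xz ∉ L.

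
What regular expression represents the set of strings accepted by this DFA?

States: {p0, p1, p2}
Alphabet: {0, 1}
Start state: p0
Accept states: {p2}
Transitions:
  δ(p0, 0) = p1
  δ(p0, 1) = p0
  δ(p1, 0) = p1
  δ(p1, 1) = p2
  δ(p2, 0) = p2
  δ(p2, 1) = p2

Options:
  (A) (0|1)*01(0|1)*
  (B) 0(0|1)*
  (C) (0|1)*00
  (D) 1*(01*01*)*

Check each option against the DFA on short strings; one disagreement eliminates an option:
  (A) (0|1)*01(0|1)*: agrees with the DFA on every string of length ≤ 6
  (B) 0(0|1)*: on '0' the DFA goes p0 → p1 and rejects (p1 ∉ Accept), but the regex matches it → eliminate
  (C) (0|1)*00: on '00' the DFA goes p0 → p1 → p1 and rejects (p1 ∉ Accept), but the regex matches it → eliminate
  (D) 1*(01*01*)*: on ε the DFA stays in p0 and rejects (p0 ∉ Accept), but the regex matches it → eliminate
Only (A) is consistent with the DFA.
(A) (0|1)*01(0|1)*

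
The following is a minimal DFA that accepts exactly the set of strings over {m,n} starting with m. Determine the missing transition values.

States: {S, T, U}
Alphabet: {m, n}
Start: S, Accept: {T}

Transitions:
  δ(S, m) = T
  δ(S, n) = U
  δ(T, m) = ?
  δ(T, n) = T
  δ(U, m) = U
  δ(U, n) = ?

From the language and accept set, identify what each state tracks — S: no input read; T: started with m; U: started with n (dead).
Each missing δ(q, a) is the state matching the new tracked value after reading a.
δ(T, m) = T; δ(U, n) = U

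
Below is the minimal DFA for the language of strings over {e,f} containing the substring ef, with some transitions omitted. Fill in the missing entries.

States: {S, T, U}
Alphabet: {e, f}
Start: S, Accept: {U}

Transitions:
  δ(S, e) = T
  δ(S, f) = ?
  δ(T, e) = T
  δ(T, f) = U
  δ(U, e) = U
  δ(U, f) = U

From the language and accept set, identify what each state tracks — S: no e seen yet; T: seen a e, waiting for f; U: substring ef seen.
Each missing δ(q, a) is the state matching the new tracked value after reading a.
δ(S, f) = S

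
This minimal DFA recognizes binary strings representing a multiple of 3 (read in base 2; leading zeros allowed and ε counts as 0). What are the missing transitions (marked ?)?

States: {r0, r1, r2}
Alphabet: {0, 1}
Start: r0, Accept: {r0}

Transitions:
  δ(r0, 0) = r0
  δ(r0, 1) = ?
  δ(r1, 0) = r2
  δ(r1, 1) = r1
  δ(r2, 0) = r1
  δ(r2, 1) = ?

From the language and accept set, identify what each state tracks — r0: value ≡ 0 (mod 3); r1: value ≡ 2 (mod 3); r2: value ≡ 1 (mod 3).
Each missing δ(q, a) is the state matching the new tracked value after reading a.
δ(r0, 1) = r2; δ(r2, 1) = r0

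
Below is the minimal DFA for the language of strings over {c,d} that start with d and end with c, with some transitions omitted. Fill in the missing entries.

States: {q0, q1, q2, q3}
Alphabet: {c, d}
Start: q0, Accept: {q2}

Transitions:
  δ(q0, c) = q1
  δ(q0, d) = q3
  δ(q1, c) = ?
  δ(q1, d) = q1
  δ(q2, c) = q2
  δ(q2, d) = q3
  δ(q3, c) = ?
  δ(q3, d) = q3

From the language and accept set, identify what each state tracks — q0: no input read; q1: started with c (dead); q2: started with d, last symbol c; q3: started with d, last symbol d.
Each missing δ(q, a) is the state matching the new tracked value after reading a.
δ(q1, c) = q1; δ(q3, c) = q2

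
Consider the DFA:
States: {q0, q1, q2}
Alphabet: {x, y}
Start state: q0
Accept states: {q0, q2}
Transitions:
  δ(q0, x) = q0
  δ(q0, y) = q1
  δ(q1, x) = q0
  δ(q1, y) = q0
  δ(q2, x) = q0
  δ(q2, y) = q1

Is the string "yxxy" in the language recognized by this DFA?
Processing string "yxxy":
  q0 --y--> q1
  q1 --x--> q0
  q0 --x--> q0
  q0 --y--> q1
Final state: q1
Accept states: {q0, q2}
No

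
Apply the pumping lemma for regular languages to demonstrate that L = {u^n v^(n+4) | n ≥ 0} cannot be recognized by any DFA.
Assume L is regular with pumping length p. Idea: pumping the u-block breaks the fixed offset of 4.
Choose s = u^p v^(p+4) ∈ L. By the pumping lemma, s = xyz with |xy| ≤ p, |y| > 0, so y = u^k with k ≥ 1. Then xy²z = u^(p+k) v^(p+4). For this to be in L we would need p+4 = (p+k)+4, i.e. k = 0, contradicting k ≥ 1. So xy²z ∉ L.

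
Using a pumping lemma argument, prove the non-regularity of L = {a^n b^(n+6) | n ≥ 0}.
Assume L is regular with pumping length p. Idea: pumping the a-block breaks the fixed offset of 6.
Choose s = a^p b^(p+6) ∈ L. By the pumping lemma, s = xyz with |xy| ≤ p, |y| > 0, so y = a^k with k ≥ 1. Then xy²z = a^(p+k) b^(p+6). For this to be in L we would need p+6 = (p+k)+6, i.e. k = 0, contradicting k ≥ 1. So xy²z ∉ L.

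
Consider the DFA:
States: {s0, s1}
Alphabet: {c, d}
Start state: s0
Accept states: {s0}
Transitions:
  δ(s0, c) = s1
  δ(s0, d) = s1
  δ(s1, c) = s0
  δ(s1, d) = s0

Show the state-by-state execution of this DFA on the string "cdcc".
read 'c': s0 → s1
  read 'd': s1 → s0
  read 'c': s0 → s1
  read 'c': s1 → s0
s0 -> s1 -> s0 -> s1 -> s0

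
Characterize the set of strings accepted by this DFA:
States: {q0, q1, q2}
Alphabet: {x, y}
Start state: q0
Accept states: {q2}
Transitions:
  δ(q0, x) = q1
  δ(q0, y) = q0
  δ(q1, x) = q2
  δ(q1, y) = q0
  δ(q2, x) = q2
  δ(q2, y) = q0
Testing a few strings:
  'yx' → reject
  'xyy' → reject
  'yyy' → reject
  'xxxx' → accept
State roles: q0=last symbol not x; q1=one trailing x; q2=two trailing x's
All strings over {x,y} ending with xx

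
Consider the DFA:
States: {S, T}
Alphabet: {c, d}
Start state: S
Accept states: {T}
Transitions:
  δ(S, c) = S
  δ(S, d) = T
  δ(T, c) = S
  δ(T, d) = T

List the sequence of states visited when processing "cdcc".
read 'c': S → S
  read 'd': S → T
  read 'c': T → S
  read 'c': S → S
S -> S -> T -> S -> S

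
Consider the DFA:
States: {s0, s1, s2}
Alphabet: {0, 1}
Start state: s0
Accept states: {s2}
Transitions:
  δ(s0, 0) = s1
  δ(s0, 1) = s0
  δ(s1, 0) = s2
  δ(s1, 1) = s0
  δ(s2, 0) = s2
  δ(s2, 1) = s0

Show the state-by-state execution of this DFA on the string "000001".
read '0': s0 → s1
  read '0': s1 → s2
  read '0': s2 → s2
  read '0': s2 → s2
  read '0': s2 → s2
  read '1': s2 → s0
s0 -> s1 -> s2 -> s2 -> s2 -> s2 -> s0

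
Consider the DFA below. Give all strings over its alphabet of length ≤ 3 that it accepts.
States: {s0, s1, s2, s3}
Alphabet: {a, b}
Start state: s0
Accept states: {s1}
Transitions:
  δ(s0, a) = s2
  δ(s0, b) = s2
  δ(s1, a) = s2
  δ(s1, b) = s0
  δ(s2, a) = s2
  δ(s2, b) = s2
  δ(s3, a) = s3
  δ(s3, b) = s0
None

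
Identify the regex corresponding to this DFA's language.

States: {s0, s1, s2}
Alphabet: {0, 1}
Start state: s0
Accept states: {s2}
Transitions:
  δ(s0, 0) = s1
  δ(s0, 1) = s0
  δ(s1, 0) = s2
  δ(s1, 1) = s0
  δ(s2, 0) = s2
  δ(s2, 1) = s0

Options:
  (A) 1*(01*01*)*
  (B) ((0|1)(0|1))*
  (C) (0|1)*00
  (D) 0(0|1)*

Check each option against the DFA on short strings; one disagreement eliminates an option:
  (A) 1*(01*01*)*: on ε the DFA stays in s0 and rejects (s0 ∉ Accept), but the regex matches it → eliminate
  (B) ((0|1)(0|1))*: on ε the DFA stays in s0 and rejects (s0 ∉ Accept), but the regex matches it → eliminate
  (C) (0|1)*00: agrees with the DFA on every string of length ≤ 6
  (D) 0(0|1)*: on '0' the DFA goes s0 → s1 and rejects (s1 ∉ Accept), but the regex matches it → eliminate
Only (C) is consistent with the DFA.
(C) (0|1)*00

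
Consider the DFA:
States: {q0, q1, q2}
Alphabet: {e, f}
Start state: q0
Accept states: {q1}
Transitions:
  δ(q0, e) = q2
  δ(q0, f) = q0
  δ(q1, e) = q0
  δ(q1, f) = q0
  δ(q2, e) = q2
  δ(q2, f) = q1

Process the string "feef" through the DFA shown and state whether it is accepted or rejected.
Processing string "feef":
  q0 --f--> q0
  q0 --e--> q2
  q2 --e--> q2
  q2 --f--> q1
Final state: q1
Accept states: {q1}
Yes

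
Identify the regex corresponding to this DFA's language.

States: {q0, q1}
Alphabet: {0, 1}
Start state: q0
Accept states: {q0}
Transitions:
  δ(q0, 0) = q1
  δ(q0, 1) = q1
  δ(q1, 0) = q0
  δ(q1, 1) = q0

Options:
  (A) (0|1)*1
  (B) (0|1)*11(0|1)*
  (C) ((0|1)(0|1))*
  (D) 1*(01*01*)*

Check each option against the DFA on short strings; one disagreement eliminates an option:
  (A) (0|1)*1: on ε the DFA stays in q0 and accepts (q0 ∈ Accept), but the regex does not match it → eliminate
  (B) (0|1)*11(0|1)*: on ε the DFA stays in q0 and accepts (q0 ∈ Accept), but the regex does not match it → eliminate
  (C) ((0|1)(0|1))*: agrees with the DFA on every string of length ≤ 6
  (D) 1*(01*01*)*: on '1' the DFA goes q0 → q1 and rejects (q1 ∉ Accept), but the regex matches it → eliminate
Only (C) is consistent with the DFA.
(C) ((0|1)(0|1))*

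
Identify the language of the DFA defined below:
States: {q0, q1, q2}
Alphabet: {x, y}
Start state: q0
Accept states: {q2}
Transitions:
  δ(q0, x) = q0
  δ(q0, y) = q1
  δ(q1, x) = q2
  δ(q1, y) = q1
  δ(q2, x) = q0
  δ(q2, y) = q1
Testing a few strings:
  'yxx' → reject
  'y' → reject
  'x' → reject
  'xyxy' → reject
State roles: q0=no suffix match; q1=one trailing y; q2=suffix is yx
All strings over {x,y} ending with yx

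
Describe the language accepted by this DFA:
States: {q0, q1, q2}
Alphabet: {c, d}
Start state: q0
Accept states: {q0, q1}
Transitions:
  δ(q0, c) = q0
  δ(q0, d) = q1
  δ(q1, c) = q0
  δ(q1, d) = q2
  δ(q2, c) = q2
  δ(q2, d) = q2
Testing a few strings:
  'dc' → accept
  'c' → accept
  'cdc' → accept
  'ccdc' → accept
State roles: q0=last symbol not d (ok); q1=last symbol d (ok); q2=saw dd (dead)
All strings over {c,d} with no two consecutive d's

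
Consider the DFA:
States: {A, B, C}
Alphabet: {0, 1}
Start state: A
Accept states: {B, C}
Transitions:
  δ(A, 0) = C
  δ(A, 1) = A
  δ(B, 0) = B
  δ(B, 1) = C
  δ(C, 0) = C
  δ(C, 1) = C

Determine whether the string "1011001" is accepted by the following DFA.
Processing string "1011001":
  A --1--> A
  A --0--> C
  C --1--> C
  C --1--> C
  C --0--> C
  C --0--> C
  C --1--> C
Final state: C
Accept states: {B, C}
Yes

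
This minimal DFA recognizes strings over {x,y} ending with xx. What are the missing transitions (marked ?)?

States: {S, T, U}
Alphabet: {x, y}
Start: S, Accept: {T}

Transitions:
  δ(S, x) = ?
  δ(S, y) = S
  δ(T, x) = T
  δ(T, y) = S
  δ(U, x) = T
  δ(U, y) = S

From the language and accept set, identify what each state tracks — S: last symbol not x; T: two trailing x's; U: one trailing x.
Each missing δ(q, a) is the state matching the new tracked value after reading a.
δ(S, x) = U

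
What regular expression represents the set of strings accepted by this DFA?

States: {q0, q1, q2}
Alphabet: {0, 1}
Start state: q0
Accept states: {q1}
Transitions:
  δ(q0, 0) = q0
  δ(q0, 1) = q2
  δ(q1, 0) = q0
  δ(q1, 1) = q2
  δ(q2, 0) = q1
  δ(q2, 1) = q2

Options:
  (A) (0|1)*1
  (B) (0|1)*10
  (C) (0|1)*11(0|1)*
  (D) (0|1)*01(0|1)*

Check each option against the DFA on short strings; one disagreement eliminates an option:
  (A) (0|1)*1: on '1' the DFA goes q0 → q2 and rejects (q2 ∉ Accept), but the regex matches it → eliminate
  (B) (0|1)*10: agrees with the DFA on every string of length ≤ 6
  (C) (0|1)*11(0|1)*: on '10' the DFA goes q0 → q2 → q1 and accepts (q1 ∈ Accept), but the regex does not match it → eliminate
  (D) (0|1)*01(0|1)*: on '01' the DFA goes q0 → q0 → q2 and rejects (q2 ∉ Accept), but the regex matches it → eliminate
Only (B) is consistent with the DFA.
(B) (0|1)*10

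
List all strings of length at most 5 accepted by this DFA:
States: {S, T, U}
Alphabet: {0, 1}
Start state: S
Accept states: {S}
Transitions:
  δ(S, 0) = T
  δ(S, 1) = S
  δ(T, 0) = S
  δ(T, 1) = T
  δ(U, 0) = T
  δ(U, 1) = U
ε, 1, 00, 11, 001, 010, 100, 111, 0000, 0011, 0101, 0110, 1001, 1010, 1100, 1111, 00001, 00010, 00100, 00111, 01000, 01011, 01101, 01110, 10000, 10011, 10101, 10110, 11001, 11010, 11100, 11111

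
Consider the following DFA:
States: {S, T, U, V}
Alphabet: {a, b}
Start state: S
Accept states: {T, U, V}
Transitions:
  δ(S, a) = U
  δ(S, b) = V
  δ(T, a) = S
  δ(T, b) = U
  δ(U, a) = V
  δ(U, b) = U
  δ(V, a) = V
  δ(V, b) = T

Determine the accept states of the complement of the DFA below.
Complement accept states = All states \ Original accept states
= {S, T, U, V} \ {T, U, V}
{S}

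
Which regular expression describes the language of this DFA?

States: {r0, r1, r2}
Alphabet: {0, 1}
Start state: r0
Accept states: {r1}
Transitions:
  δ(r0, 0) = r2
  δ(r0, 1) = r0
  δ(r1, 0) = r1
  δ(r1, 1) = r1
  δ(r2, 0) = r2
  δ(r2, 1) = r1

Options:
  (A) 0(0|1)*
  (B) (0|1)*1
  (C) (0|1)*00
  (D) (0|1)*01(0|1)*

Check each option against the DFA on short strings; one disagreement eliminates an option:
  (A) 0(0|1)*: on '0' the DFA goes r0 → r2 and rejects (r2 ∉ Accept), but the regex matches it → eliminate
  (B) (0|1)*1: on '1' the DFA goes r0 → r0 and rejects (r0 ∉ Accept), but the regex matches it → eliminate
  (C) (0|1)*00: on '00' the DFA goes r0 → r2 → r2 and rejects (r2 ∉ Accept), but the regex matches it → eliminate
  (D) (0|1)*01(0|1)*: agrees with the DFA on every string of length ≤ 6
Only (D) is consistent with the DFA.
(D) (0|1)*01(0|1)*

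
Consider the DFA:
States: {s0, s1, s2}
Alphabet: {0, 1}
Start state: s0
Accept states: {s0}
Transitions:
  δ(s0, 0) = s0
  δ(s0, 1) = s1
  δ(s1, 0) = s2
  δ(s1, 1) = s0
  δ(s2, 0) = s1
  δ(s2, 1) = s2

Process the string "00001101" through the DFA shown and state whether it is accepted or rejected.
Processing string "00001101":
  s0 --0--> s0
  s0 --0--> s0
  s0 --0--> s0
  s0 --0--> s0
  s0 --1--> s1
  s1 --1--> s0
  s0 --0--> s0
  s0 --1--> s1
Final state: s1
Accept states: {s0}
No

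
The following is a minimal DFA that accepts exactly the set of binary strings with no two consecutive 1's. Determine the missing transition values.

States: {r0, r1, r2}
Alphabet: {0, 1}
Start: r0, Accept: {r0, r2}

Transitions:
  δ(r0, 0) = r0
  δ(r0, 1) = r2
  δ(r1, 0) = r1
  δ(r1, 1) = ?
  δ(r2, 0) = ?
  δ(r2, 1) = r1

From the language and accept set, identify what each state tracks — r0: last symbol not 1 (ok); r1: saw 11 (dead); r2: last symbol 1 (ok).
Each missing δ(q, a) is the state matching the new tracked value after reading a.
δ(r1, 1) = r1; δ(r2, 0) = r0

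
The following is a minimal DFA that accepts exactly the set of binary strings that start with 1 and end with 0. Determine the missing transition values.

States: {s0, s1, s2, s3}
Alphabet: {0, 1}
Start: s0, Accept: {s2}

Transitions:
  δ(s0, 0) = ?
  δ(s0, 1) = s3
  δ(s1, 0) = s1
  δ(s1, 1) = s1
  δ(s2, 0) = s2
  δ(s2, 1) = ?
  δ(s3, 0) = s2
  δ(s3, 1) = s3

From the language and accept set, identify what each state tracks — s0: no input read; s1: started with 0 (dead); s2: started with 1, last symbol 0; s3: started with 1, last symbol 1.
Each missing δ(q, a) is the state matching the new tracked value after reading a.
δ(s0, 0) = s1; δ(s2, 1) = s3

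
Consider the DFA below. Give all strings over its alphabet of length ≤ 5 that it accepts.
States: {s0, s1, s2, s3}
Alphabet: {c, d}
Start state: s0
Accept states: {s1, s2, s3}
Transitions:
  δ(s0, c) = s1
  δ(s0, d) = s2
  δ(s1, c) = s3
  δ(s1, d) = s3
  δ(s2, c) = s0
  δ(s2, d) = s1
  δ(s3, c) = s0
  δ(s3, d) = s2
c, d, cc, cd, dd, ccd, cdd, dcc, dcd, ddc, ddd, cccc, cccd, ccdd, cdcc, cdcd, cddd, dccc, dccd, dcdd, ddcd, dddd, ccccc, ccccd, cccdd, ccdcc, ccdcd, ccddc, ccddd, cdccc, cdccd, cdcdd, cddcc, cddcd, cdddc, cdddd, dcccd, dccdd, dcdcc, dcdcd, dcddc, dcddd, ddccc, ddccd, ddcdd, dddcc, dddcd, ddddd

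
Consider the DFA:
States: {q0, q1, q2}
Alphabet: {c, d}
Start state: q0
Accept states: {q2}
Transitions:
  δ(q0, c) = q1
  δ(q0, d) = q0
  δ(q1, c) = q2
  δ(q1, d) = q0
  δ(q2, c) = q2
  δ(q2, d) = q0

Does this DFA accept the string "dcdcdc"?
Processing string "dcdcdc":
  q0 --d--> q0
  q0 --c--> q1
  q1 --d--> q0
  q0 --c--> q1
  q1 --d--> q0
  q0 --c--> q1
Final state: q1
Accept states: {q2}
No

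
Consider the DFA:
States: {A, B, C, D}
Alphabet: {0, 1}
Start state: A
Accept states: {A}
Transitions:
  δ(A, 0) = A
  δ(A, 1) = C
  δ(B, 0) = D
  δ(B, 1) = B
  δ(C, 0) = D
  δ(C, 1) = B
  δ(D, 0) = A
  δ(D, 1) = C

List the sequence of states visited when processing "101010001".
read '1': A → C
  read '0': C → D
  read '1': D → C
  read '0': C → D
  read '1': D → C
  read '0': C → D
  read '0': D → A
  read '0': A → A
  read '1': A → C
A -> C -> D -> C -> D -> C -> D -> A -> A -> C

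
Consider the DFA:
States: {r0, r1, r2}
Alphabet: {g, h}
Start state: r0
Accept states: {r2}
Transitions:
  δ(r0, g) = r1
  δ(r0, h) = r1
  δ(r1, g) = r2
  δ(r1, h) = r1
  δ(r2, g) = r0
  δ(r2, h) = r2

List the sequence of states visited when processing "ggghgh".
read 'g': r0 → r1
  read 'g': r1 → r2
  read 'g': r2 → r0
  read 'h': r0 → r1
  read 'g': r1 → r2
  read 'h': r2 → r2
r0 -> r1 -> r2 -> r0 -> r1 -> r2 -> r2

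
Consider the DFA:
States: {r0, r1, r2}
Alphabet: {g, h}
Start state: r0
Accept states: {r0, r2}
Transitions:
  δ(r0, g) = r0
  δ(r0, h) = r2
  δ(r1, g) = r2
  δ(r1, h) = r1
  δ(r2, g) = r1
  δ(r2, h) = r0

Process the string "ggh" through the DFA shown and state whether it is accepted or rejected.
Processing string "ggh":
  r0 --g--> r0
  r0 --g--> r0
  r0 --h--> r2
Final state: r2
Accept states: {r0, r2}
Yes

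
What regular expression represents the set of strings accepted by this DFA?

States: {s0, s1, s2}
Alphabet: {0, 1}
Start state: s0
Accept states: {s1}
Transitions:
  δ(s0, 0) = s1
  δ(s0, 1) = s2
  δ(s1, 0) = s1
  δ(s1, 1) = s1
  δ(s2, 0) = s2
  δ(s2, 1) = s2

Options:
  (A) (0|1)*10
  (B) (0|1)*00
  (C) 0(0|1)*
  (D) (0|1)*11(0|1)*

Check each option against the DFA on short strings; one disagreement eliminates an option:
  (A) (0|1)*10: on '0' the DFA goes s0 → s1 and accepts (s1 ∈ Accept), but the regex does not match it → eliminate
  (B) (0|1)*00: on '0' the DFA goes s0 → s1 and accepts (s1 ∈ Accept), but the regex does not match it → eliminate
  (C) 0(0|1)*: agrees with the DFA on every string of length ≤ 6
  (D) (0|1)*11(0|1)*: on '0' the DFA goes s0 → s1 and accepts (s1 ∈ Accept), but the regex does not match it → eliminate
Only (C) is consistent with the DFA.
(C) 0(0|1)*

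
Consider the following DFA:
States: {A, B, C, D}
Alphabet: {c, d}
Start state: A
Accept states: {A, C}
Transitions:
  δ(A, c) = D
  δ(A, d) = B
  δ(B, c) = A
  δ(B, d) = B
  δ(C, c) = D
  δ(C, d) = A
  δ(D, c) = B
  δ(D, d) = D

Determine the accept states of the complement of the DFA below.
Complement accept states = All states \ Original accept states
= {A, B, C, D} \ {A, C}
{B, D}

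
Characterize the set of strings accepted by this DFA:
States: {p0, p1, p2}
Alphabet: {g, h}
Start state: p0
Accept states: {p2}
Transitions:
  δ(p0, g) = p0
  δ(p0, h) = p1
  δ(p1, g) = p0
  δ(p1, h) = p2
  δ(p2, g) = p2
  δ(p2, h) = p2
Testing a few strings:
  'ghhg' → accept
  'hhg' → accept
  'hg' → reject
  'ghg' → reject
State roles: p0=no progress toward hh; p1=one trailing h; p2=substring hh seen
All strings over {g,h} containing the substring hh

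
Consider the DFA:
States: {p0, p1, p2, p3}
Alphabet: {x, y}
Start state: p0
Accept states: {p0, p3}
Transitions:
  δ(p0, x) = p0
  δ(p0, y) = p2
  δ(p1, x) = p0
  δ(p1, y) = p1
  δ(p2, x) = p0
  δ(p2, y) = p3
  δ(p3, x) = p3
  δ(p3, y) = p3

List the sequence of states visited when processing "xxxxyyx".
read 'x': p0 → p0
  read 'x': p0 → p0
  read 'x': p0 → p0
  read 'x': p0 → p0
  read 'y': p0 → p2
  read 'y': p2 → p3
  read 'x': p3 → p3
p0 -> p0 -> p0 -> p0 -> p0 -> p2 -> p3 -> p3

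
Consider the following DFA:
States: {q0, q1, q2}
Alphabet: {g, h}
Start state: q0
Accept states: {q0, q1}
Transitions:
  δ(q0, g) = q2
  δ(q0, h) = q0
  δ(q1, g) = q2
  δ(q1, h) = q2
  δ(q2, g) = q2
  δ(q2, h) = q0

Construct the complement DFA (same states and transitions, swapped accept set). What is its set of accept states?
Complement accept states = All states \ Original accept states
= {q0, q1, q2} \ {q0, q1}
{q2}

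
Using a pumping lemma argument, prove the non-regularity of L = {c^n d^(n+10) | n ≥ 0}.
Assume L is regular with pumping length p. Idea: pumping the c-block breaks the fixed offset of 10.
Choose s = c^p d^(p+10) ∈ L. By the pumping lemma, s = xyz with |xy| ≤ p, |y| > 0, so y = c^k with k ≥ 1. Then xy²z = c^(p+k) d^(p+10). For this to be in L we would need p+10 = (p+k)+10, i.e. k = 0, contradicting k ≥ 1. So xy²z ∉ L.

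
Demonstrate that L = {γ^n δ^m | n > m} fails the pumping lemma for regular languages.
Assume L is regular with pumping length p. Idea: pumping down the γ-block drops the γ-count to at most the δ-count.
Choose s = γ^(p+1) δ^p ∈ L (|s| = 2p+1 ≥ p). By the pumping lemma, s = xyz with |xy| ≤ p, |y| > 0, so y = γ^k with k ≥ 1. Take i = 0: xz = γ^(p+1−k) δ^p. Since k ≥ 1, p+1−k ≤ p, so the number of γ's is no longer strictly greater than the number of δ's, hence xz ∉ L.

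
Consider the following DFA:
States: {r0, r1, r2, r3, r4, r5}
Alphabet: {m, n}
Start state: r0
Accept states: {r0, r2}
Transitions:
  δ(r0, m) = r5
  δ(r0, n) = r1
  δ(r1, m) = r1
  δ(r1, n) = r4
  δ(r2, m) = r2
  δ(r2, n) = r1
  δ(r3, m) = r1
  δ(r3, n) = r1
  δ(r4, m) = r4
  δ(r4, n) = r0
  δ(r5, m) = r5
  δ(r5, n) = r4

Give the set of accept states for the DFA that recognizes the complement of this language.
Complement accept states = All states \ Original accept states
= {r0, r1, r2, r3, r4, r5} \ {r0, r2}
{r1, r3, r4, r5}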